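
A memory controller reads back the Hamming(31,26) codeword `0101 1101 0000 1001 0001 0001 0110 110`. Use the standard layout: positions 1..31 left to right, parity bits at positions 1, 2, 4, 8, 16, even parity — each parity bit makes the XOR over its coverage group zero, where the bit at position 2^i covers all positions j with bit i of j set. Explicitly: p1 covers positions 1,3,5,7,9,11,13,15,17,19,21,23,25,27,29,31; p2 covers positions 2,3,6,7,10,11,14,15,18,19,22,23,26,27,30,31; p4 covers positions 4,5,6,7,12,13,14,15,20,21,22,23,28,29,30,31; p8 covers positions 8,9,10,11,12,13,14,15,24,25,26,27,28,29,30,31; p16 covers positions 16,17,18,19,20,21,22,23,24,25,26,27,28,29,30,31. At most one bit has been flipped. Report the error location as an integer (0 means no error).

s1: b1⊕b3⊕b5⊕b7⊕b9⊕b11⊕b13⊕b15⊕b17⊕b19⊕b21⊕b23⊕b25⊕b27⊕b29⊕b31 = 0⊕0⊕1⊕0⊕0⊕0⊕1⊕0⊕0⊕0⊕0⊕0⊕0⊕1⊕1⊕0 = 0
s2: b2⊕b3⊕b6⊕b7⊕b10⊕b11⊕b14⊕b15⊕b18⊕b19⊕b22⊕b23⊕b26⊕b27⊕b30⊕b31 = 1⊕0⊕1⊕0⊕0⊕0⊕0⊕0⊕0⊕0⊕0⊕0⊕1⊕1⊕1⊕0 = 1
s4: b4⊕b5⊕b6⊕b7⊕b12⊕b13⊕b14⊕b15⊕b20⊕b21⊕b22⊕b23⊕b28⊕b29⊕b30⊕b31 = 1⊕1⊕1⊕0⊕0⊕1⊕0⊕0⊕1⊕0⊕0⊕0⊕0⊕1⊕1⊕0 = 1
s8: b8⊕b9⊕b10⊕b11⊕b12⊕b13⊕b14⊕b15⊕b24⊕b25⊕b26⊕b27⊕b28⊕b29⊕b30⊕b31 = 1⊕0⊕0⊕0⊕0⊕1⊕0⊕0⊕1⊕0⊕1⊕1⊕0⊕1⊕1⊕0 = 1
s16: b16⊕b17⊕b18⊕b19⊕b20⊕b21⊕b22⊕b23⊕b24⊕b25⊕b26⊕b27⊕b28⊕b29⊕b30⊕b31 = 1⊕0⊕0⊕0⊕1⊕0⊕0⊕0⊕1⊕0⊕1⊕1⊕0⊕1⊕1⊕0 = 1
Syndrome (s16...s1) = 11110 → position 30.

30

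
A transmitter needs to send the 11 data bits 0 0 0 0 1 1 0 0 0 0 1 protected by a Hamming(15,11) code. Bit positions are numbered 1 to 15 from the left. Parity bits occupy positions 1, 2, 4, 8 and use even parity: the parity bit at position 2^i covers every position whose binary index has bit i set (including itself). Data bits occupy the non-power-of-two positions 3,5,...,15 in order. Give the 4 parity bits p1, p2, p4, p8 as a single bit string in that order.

0011

Place data bits at non-power-of-two positions: b3=0, b5=0, b6=0, b7=0, b9=1, b10=1, b11=0, b12=0, b13=0, b14=0, b15=1.
p1 = XOR of data positions {3,5,7,9,11,13,15} = 0⊕0⊕0⊕1⊕0⊕0⊕1 = 0
p2 = XOR of data positions {3,6,7,10,11,14,15} = 0⊕0⊕0⊕1⊕0⊕0⊕1 = 0
p4 = XOR of data positions {5,6,7,12,13,14,15} = 0⊕0⊕0⊕0⊕0⊕0⊕1 = 1
p8 = XOR of data positions {9,10,11,12,13,14,15} = 1⊕1⊕0⊕0⊕0⊕0⊕1 = 1
Parity bits p1,p2,p4,p8 = 0011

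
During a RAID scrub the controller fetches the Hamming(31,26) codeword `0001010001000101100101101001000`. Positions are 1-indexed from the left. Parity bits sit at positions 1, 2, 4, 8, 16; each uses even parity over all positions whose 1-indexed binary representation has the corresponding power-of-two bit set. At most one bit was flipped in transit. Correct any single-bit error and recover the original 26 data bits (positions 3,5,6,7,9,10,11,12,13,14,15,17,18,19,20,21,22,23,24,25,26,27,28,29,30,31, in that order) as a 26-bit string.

s1: b1⊕b3⊕b5⊕b7⊕b9⊕b11⊕b13⊕b15⊕b17⊕b19⊕b21⊕b23⊕b25⊕b27⊕b29⊕b31 = 0⊕0⊕0⊕0⊕0⊕0⊕0⊕0⊕1⊕0⊕0⊕1⊕1⊕0⊕0⊕0 = 1
s2: b2⊕b3⊕b6⊕b7⊕b10⊕b11⊕b14⊕b15⊕b18⊕b19⊕b22⊕b23⊕b26⊕b27⊕b30⊕b31 = 0⊕0⊕1⊕0⊕1⊕0⊕1⊕0⊕0⊕0⊕1⊕1⊕0⊕0⊕0⊕0 = 1
s4: b4⊕b5⊕b6⊕b7⊕b12⊕b13⊕b14⊕b15⊕b20⊕b21⊕b22⊕b23⊕b28⊕b29⊕b30⊕b31 = 1⊕0⊕1⊕0⊕0⊕0⊕1⊕0⊕1⊕0⊕1⊕1⊕1⊕0⊕0⊕0 = 1
s8: b8⊕b9⊕b10⊕b11⊕b12⊕b13⊕b14⊕b15⊕b24⊕b25⊕b26⊕b27⊕b28⊕b29⊕b30⊕b31 = 0⊕0⊕1⊕0⊕0⊕0⊕1⊕0⊕0⊕1⊕0⊕0⊕1⊕0⊕0⊕0 = 0
s16: b16⊕b17⊕b18⊕b19⊕b20⊕b21⊕b22⊕b23⊕b24⊕b25⊕b26⊕b27⊕b28⊕b29⊕b30⊕b31 = 1⊕1⊕0⊕0⊕1⊕0⊕1⊕1⊕0⊕1⊕0⊕0⊕1⊕0⊕0⊕0 = 1
Syndrome (s16...s1) = 10111 → position 23.
Flip bit 23: corrected codeword = 0001010001000101100101001001000
Data bits at positions 3,5,6,7,9,10,11,12,13,14,15,17,18,19,20,21,22,23,24,25,26,27,28,29,30,31: 00100100010100101001001000

00100100010100101001001000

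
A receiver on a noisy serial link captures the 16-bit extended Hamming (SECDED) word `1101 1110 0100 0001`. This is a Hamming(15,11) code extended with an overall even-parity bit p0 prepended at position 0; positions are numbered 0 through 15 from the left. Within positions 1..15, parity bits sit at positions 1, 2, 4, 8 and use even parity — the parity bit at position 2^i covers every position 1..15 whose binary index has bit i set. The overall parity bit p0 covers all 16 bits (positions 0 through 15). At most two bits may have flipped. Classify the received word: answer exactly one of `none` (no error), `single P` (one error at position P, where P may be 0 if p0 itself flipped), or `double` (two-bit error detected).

s1: b1⊕b3⊕b5⊕b7⊕b9⊕b11⊕b13⊕b15 = 1⊕1⊕1⊕0⊕1⊕0⊕0⊕1 = 1
s2: b2⊕b3⊕b6⊕b7⊕b10⊕b11⊕b14⊕b15 = 0⊕1⊕1⊕0⊕0⊕0⊕0⊕1 = 1
s4: b4⊕b5⊕b6⊕b7⊕b12⊕b13⊕b14⊕b15 = 1⊕1⊕1⊕0⊕0⊕0⊕0⊕1 = 0
s8: b8⊕b9⊕b10⊕b11⊕b12⊕b13⊕b14⊕b15 = 0⊕1⊕0⊕0⊕0⊕0⊕0⊕1 = 0
Syndrome (s8...s1) = 0011 → position 3.
Overall parity (XOR of all 16 bits, including p0): 1⊕1⊕0⊕1⊕1⊕1⊕1⊕0⊕0⊕1⊕0⊕0⊕0⊕0⊕0⊕1 = 0
Overall=0, syndrome position=3 → double-bit error detected (uncorrectable).

double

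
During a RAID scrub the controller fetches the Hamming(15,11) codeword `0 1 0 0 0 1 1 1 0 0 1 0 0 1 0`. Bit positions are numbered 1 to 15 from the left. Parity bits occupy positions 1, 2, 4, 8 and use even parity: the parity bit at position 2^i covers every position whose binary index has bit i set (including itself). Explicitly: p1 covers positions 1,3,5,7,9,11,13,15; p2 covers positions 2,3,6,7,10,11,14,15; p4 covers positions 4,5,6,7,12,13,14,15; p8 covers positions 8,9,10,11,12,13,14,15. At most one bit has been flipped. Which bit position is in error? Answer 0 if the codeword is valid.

s1: b1⊕b3⊕b5⊕b7⊕b9⊕b11⊕b13⊕b15 = 0⊕0⊕0⊕1⊕0⊕1⊕0⊕0 = 0
s2: b2⊕b3⊕b6⊕b7⊕b10⊕b11⊕b14⊕b15 = 1⊕0⊕1⊕1⊕0⊕1⊕1⊕0 = 1
s4: b4⊕b5⊕b6⊕b7⊕b12⊕b13⊕b14⊕b15 = 0⊕0⊕1⊕1⊕0⊕0⊕1⊕0 = 1
s8: b8⊕b9⊕b10⊕b11⊕b12⊕b13⊕b14⊕b15 = 1⊕0⊕0⊕1⊕0⊕0⊕1⊕0 = 1
Syndrome (s8...s1) = 1110 → position 14.

14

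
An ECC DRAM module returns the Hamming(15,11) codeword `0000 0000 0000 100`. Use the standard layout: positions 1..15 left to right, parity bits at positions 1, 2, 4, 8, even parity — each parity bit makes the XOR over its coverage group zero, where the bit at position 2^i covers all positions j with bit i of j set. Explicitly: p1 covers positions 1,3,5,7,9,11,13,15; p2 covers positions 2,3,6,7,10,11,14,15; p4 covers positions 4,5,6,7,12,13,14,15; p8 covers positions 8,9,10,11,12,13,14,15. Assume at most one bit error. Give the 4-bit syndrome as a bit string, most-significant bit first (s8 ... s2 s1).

s1: b1⊕b3⊕b5⊕b7⊕b9⊕b11⊕b13⊕b15 = 0⊕0⊕0⊕0⊕0⊕0⊕1⊕0 = 1
s2: b2⊕b3⊕b6⊕b7⊕b10⊕b11⊕b14⊕b15 = 0⊕0⊕0⊕0⊕0⊕0⊕0⊕0 = 0
s4: b4⊕b5⊕b6⊕b7⊕b12⊕b13⊕b14⊕b15 = 0⊕0⊕0⊕0⊕0⊕1⊕0⊕0 = 1
s8: b8⊕b9⊕b10⊕b11⊕b12⊕b13⊕b14⊕b15 = 0⊕0⊕0⊕0⊕0⊕1⊕0⊕0 = 1
Syndrome (s8...s1) = 1101 → position 13.

1101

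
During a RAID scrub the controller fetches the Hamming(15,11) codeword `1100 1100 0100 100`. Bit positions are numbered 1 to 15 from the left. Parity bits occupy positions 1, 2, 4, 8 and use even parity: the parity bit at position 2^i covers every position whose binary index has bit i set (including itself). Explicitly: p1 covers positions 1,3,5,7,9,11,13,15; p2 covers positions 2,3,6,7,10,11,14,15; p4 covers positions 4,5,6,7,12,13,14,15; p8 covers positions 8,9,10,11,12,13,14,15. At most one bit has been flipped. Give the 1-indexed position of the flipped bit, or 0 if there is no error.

7

s1: b1⊕b3⊕b5⊕b7⊕b9⊕b11⊕b13⊕b15 = 1⊕0⊕1⊕0⊕0⊕0⊕1⊕0 = 1
s2: b2⊕b3⊕b6⊕b7⊕b10⊕b11⊕b14⊕b15 = 1⊕0⊕1⊕0⊕1⊕0⊕0⊕0 = 1
s4: b4⊕b5⊕b6⊕b7⊕b12⊕b13⊕b14⊕b15 = 0⊕1⊕1⊕0⊕0⊕1⊕0⊕0 = 1
s8: b8⊕b9⊕b10⊕b11⊕b12⊕b13⊕b14⊕b15 = 0⊕0⊕1⊕0⊕0⊕1⊕0⊕0 = 0
Syndrome (s8...s1) = 0111 → position 7.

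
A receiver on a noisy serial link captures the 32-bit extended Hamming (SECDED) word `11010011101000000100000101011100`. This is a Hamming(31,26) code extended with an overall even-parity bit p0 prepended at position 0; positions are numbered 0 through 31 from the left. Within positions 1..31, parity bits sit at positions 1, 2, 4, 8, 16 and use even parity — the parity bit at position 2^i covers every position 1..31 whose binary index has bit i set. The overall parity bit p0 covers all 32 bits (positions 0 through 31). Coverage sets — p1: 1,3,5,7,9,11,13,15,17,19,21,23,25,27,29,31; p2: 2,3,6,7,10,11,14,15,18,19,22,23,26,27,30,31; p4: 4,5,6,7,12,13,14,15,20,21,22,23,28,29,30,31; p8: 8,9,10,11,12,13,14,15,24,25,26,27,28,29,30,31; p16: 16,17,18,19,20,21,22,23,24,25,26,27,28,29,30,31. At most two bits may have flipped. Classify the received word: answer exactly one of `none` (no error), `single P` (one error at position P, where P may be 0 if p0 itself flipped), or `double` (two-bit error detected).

single 4

s1: b1⊕b3⊕b5⊕b7⊕b9⊕b11⊕b13⊕b15⊕b17⊕b19⊕b21⊕b23⊕b25⊕b27⊕b29⊕b31 = 1⊕1⊕0⊕1⊕0⊕0⊕0⊕0⊕1⊕0⊕0⊕1⊕1⊕1⊕1⊕0 = 0
s2: b2⊕b3⊕b6⊕b7⊕b10⊕b11⊕b14⊕b15⊕b18⊕b19⊕b22⊕b23⊕b26⊕b27⊕b30⊕b31 = 0⊕1⊕1⊕1⊕1⊕0⊕0⊕0⊕0⊕0⊕0⊕1⊕0⊕1⊕0⊕0 = 0
s4: b4⊕b5⊕b6⊕b7⊕b12⊕b13⊕b14⊕b15⊕b20⊕b21⊕b22⊕b23⊕b28⊕b29⊕b30⊕b31 = 0⊕0⊕1⊕1⊕0⊕0⊕0⊕0⊕0⊕0⊕0⊕1⊕1⊕1⊕0⊕0 = 1
s8: b8⊕b9⊕b10⊕b11⊕b12⊕b13⊕b14⊕b15⊕b24⊕b25⊕b26⊕b27⊕b28⊕b29⊕b30⊕b31 = 1⊕0⊕1⊕0⊕0⊕0⊕0⊕0⊕0⊕1⊕0⊕1⊕1⊕1⊕0⊕0 = 0
s16: b16⊕b17⊕b18⊕b19⊕b20⊕b21⊕b22⊕b23⊕b24⊕b25⊕b26⊕b27⊕b28⊕b29⊕b30⊕b31 = 0⊕1⊕0⊕0⊕0⊕0⊕0⊕1⊕0⊕1⊕0⊕1⊕1⊕1⊕0⊕0 = 0
Syndrome (s16...s1) = 00100 → position 4.
Overall parity (XOR of all 32 bits, including p0): 1⊕1⊕0⊕1⊕0⊕0⊕1⊕1⊕1⊕0⊕1⊕0⊕0⊕0⊕0⊕0⊕0⊕1⊕0⊕0⊕0⊕0⊕0⊕1⊕0⊕1⊕0⊕1⊕1⊕1⊕0⊕0 = 1
Overall=1, syndrome position=4 → single-bit error at position 4.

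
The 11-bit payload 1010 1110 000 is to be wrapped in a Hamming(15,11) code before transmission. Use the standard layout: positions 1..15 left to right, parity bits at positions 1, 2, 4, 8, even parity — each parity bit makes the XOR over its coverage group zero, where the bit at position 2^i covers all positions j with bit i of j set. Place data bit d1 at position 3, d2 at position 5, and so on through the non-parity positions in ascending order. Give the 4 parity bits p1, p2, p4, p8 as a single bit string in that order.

1011

Place data bits at non-power-of-two positions: b3=1, b5=0, b6=1, b7=0, b9=1, b10=1, b11=1, b12=0, b13=0, b14=0, b15=0.
p1 = XOR of data positions {3,5,7,9,11,13,15} = 1⊕0⊕0⊕1⊕1⊕0⊕0 = 1
p2 = XOR of data positions {3,6,7,10,11,14,15} = 1⊕1⊕0⊕1⊕1⊕0⊕0 = 0
p4 = XOR of data positions {5,6,7,12,13,14,15} = 0⊕1⊕0⊕0⊕0⊕0⊕0 = 1
p8 = XOR of data positions {9,10,11,12,13,14,15} = 1⊕1⊕1⊕0⊕0⊕0⊕0 = 1
Parity bits p1,p2,p4,p8 = 1011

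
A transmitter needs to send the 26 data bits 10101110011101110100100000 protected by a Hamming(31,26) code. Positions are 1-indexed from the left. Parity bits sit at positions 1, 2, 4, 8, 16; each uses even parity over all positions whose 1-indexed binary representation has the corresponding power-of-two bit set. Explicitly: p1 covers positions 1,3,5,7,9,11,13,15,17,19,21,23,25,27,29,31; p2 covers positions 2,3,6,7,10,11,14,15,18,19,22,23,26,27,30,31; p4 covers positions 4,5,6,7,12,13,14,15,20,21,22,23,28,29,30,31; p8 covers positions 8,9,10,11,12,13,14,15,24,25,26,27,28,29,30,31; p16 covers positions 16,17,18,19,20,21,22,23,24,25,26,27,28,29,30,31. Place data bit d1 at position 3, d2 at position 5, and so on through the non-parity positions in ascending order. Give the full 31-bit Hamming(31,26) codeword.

0110010011100110101110100100000

Place data bits at non-power-of-two positions: b3=1, b5=0, b6=1, b7=0, b9=1, b10=1, b11=1, b12=0, b13=0, b14=1, b15=1, b17=1, b18=0, b19=1, b20=1, b21=1, b22=0, b23=1, b24=0, b25=0, b26=1, b27=0, b28=0, b29=0, b30=0, b31=0.
p1 = XOR of data positions {3,5,7,9,11,13,15,17,19,21,23,25,27,29,31} = 1⊕0⊕0⊕1⊕1⊕0⊕1⊕1⊕1⊕1⊕1⊕0⊕0⊕0⊕0 = 0
p2 = XOR of data positions {3,6,7,10,11,14,15,18,19,22,23,26,27,30,31} = 1⊕1⊕0⊕1⊕1⊕1⊕1⊕0⊕1⊕0⊕1⊕1⊕0⊕0⊕0 = 1
p4 = XOR of data positions {5,6,7,12,13,14,15,20,21,22,23,28,29,30,31} = 0⊕1⊕0⊕0⊕0⊕1⊕1⊕1⊕1⊕0⊕1⊕0⊕0⊕0⊕0 = 0
p8 = XOR of data positions {9,10,11,12,13,14,15,24,25,26,27,28,29,30,31} = 1⊕1⊕1⊕0⊕0⊕1⊕1⊕0⊕0⊕1⊕0⊕0⊕0⊕0⊕0 = 0
p16 = XOR of data positions {17,18,19,20,21,22,23,24,25,26,27,28,29,30,31} = 1⊕0⊕1⊕1⊕1⊕0⊕1⊕0⊕0⊕1⊕0⊕0⊕0⊕0⊕0 = 0
Codeword b1..b31 = 0110010011100110101110100100000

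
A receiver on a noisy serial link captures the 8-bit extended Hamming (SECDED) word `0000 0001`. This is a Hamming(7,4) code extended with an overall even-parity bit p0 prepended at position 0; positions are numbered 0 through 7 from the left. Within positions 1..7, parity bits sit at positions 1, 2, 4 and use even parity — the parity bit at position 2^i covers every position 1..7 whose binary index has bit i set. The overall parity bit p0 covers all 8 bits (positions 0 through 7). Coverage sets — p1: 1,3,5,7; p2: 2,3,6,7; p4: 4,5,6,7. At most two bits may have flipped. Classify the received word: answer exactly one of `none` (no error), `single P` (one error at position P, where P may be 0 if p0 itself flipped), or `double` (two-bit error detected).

s1: b1⊕b3⊕b5⊕b7 = 0⊕0⊕0⊕1 = 1
s2: b2⊕b3⊕b6⊕b7 = 0⊕0⊕0⊕1 = 1
s4: b4⊕b5⊕b6⊕b7 = 0⊕0⊕0⊕1 = 1
Syndrome (s4...s1) = 111 → position 7.
Overall parity (XOR of all 8 bits, including p0): 0⊕0⊕0⊕0⊕0⊕0⊕0⊕1 = 1
Overall=1, syndrome position=7 → single-bit error at position 7.

single 7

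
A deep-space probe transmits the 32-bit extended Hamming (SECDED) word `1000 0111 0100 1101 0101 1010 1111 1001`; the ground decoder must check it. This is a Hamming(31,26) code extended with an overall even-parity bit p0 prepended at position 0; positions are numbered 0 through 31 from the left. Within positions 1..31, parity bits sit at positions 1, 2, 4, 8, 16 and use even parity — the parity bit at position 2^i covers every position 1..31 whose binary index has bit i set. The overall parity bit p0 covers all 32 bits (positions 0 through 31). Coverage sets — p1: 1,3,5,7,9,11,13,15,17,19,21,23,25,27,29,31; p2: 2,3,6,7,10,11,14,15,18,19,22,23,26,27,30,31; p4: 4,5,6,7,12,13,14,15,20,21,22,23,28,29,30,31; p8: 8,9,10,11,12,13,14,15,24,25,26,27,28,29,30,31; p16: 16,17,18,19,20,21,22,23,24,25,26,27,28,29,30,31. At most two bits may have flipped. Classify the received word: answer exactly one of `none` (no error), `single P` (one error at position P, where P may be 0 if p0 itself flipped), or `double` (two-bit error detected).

s1: b1⊕b3⊕b5⊕b7⊕b9⊕b11⊕b13⊕b15⊕b17⊕b19⊕b21⊕b23⊕b25⊕b27⊕b29⊕b31 = 0⊕0⊕1⊕1⊕1⊕0⊕1⊕1⊕1⊕1⊕0⊕0⊕1⊕1⊕0⊕1 = 0
s2: b2⊕b3⊕b6⊕b7⊕b10⊕b11⊕b14⊕b15⊕b18⊕b19⊕b22⊕b23⊕b26⊕b27⊕b30⊕b31 = 0⊕0⊕1⊕1⊕0⊕0⊕0⊕1⊕0⊕1⊕1⊕0⊕1⊕1⊕0⊕1 = 0
s4: b4⊕b5⊕b6⊕b7⊕b12⊕b13⊕b14⊕b15⊕b20⊕b21⊕b22⊕b23⊕b28⊕b29⊕b30⊕b31 = 0⊕1⊕1⊕1⊕1⊕1⊕0⊕1⊕1⊕0⊕1⊕0⊕1⊕0⊕0⊕1 = 0
s8: b8⊕b9⊕b10⊕b11⊕b12⊕b13⊕b14⊕b15⊕b24⊕b25⊕b26⊕b27⊕b28⊕b29⊕b30⊕b31 = 0⊕1⊕0⊕0⊕1⊕1⊕0⊕1⊕1⊕1⊕1⊕1⊕1⊕0⊕0⊕1 = 0
s16: b16⊕b17⊕b18⊕b19⊕b20⊕b21⊕b22⊕b23⊕b24⊕b25⊕b26⊕b27⊕b28⊕b29⊕b30⊕b31 = 0⊕1⊕0⊕1⊕1⊕0⊕1⊕0⊕1⊕1⊕1⊕1⊕1⊕0⊕0⊕1 = 0
Syndrome (s16...s1) = 00000 → position 0 (no error).
Overall parity (XOR of all 32 bits, including p0): 1⊕0⊕0⊕0⊕0⊕1⊕1⊕1⊕0⊕1⊕0⊕0⊕1⊕1⊕0⊕1⊕0⊕1⊕0⊕1⊕1⊕0⊕1⊕0⊕1⊕1⊕1⊕1⊕1⊕0⊕0⊕1 = 0
Overall=0, syndrome position=0 → no error.

none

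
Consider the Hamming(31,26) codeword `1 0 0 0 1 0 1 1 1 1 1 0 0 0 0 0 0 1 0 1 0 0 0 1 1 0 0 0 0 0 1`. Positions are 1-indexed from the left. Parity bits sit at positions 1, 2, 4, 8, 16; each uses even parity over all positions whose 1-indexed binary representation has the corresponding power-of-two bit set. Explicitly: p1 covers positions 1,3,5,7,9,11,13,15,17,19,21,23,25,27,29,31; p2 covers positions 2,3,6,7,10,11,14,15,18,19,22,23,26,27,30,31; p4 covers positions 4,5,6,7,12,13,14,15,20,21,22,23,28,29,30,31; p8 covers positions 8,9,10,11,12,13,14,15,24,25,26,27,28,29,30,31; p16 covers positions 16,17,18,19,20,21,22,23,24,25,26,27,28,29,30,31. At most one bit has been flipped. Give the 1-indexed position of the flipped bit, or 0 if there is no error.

27

s1: b1⊕b3⊕b5⊕b7⊕b9⊕b11⊕b13⊕b15⊕b17⊕b19⊕b21⊕b23⊕b25⊕b27⊕b29⊕b31 = 1⊕0⊕1⊕1⊕1⊕1⊕0⊕0⊕0⊕0⊕0⊕0⊕1⊕0⊕0⊕1 = 1
s2: b2⊕b3⊕b6⊕b7⊕b10⊕b11⊕b14⊕b15⊕b18⊕b19⊕b22⊕b23⊕b26⊕b27⊕b30⊕b31 = 0⊕0⊕0⊕1⊕1⊕1⊕0⊕0⊕1⊕0⊕0⊕0⊕0⊕0⊕0⊕1 = 1
s4: b4⊕b5⊕b6⊕b7⊕b12⊕b13⊕b14⊕b15⊕b20⊕b21⊕b22⊕b23⊕b28⊕b29⊕b30⊕b31 = 0⊕1⊕0⊕1⊕0⊕0⊕0⊕0⊕1⊕0⊕0⊕0⊕0⊕0⊕0⊕1 = 0
s8: b8⊕b9⊕b10⊕b11⊕b12⊕b13⊕b14⊕b15⊕b24⊕b25⊕b26⊕b27⊕b28⊕b29⊕b30⊕b31 = 1⊕1⊕1⊕1⊕0⊕0⊕0⊕0⊕1⊕1⊕0⊕0⊕0⊕0⊕0⊕1 = 1
s16: b16⊕b17⊕b18⊕b19⊕b20⊕b21⊕b22⊕b23⊕b24⊕b25⊕b26⊕b27⊕b28⊕b29⊕b30⊕b31 = 0⊕0⊕1⊕0⊕1⊕0⊕0⊕0⊕1⊕1⊕0⊕0⊕0⊕0⊕0⊕1 = 1
Syndrome (s16...s1) = 11011 → position 27.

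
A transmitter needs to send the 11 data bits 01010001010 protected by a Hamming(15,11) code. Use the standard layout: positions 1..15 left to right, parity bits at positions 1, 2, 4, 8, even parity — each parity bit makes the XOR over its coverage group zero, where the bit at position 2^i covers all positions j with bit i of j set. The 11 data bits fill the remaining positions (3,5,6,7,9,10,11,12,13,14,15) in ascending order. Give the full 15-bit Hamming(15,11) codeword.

000010100001010

Place data bits at non-power-of-two positions: b3=0, b5=1, b6=0, b7=1, b9=0, b10=0, b11=0, b12=1, b13=0, b14=1, b15=0.
p1 = XOR of data positions {3,5,7,9,11,13,15} = 0⊕1⊕1⊕0⊕0⊕0⊕0 = 0
p2 = XOR of data positions {3,6,7,10,11,14,15} = 0⊕0⊕1⊕0⊕0⊕1⊕0 = 0
p4 = XOR of data positions {5,6,7,12,13,14,15} = 1⊕0⊕1⊕1⊕0⊕1⊕0 = 0
p8 = XOR of data positions {9,10,11,12,13,14,15} = 0⊕0⊕0⊕1⊕0⊕1⊕0 = 0
Codeword b1..b15 = 000010100001010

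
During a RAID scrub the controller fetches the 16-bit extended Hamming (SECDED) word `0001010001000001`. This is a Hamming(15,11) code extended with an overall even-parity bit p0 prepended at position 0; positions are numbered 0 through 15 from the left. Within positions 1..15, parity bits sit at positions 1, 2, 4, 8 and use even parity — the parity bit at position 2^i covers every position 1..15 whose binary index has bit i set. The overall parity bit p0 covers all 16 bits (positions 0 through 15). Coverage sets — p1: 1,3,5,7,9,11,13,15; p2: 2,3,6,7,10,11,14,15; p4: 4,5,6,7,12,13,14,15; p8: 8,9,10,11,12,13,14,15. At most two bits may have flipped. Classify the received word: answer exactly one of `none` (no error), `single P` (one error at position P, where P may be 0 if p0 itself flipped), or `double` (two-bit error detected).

none

s1: b1⊕b3⊕b5⊕b7⊕b9⊕b11⊕b13⊕b15 = 0⊕1⊕1⊕0⊕1⊕0⊕0⊕1 = 0
s2: b2⊕b3⊕b6⊕b7⊕b10⊕b11⊕b14⊕b15 = 0⊕1⊕0⊕0⊕0⊕0⊕0⊕1 = 0
s4: b4⊕b5⊕b6⊕b7⊕b12⊕b13⊕b14⊕b15 = 0⊕1⊕0⊕0⊕0⊕0⊕0⊕1 = 0
s8: b8⊕b9⊕b10⊕b11⊕b12⊕b13⊕b14⊕b15 = 0⊕1⊕0⊕0⊕0⊕0⊕0⊕1 = 0
Syndrome (s8...s1) = 0000 → position 0 (no error).
Overall parity (XOR of all 16 bits, including p0): 0⊕0⊕0⊕1⊕0⊕1⊕0⊕0⊕0⊕1⊕0⊕0⊕0⊕0⊕0⊕1 = 0
Overall=0, syndrome position=0 → no error.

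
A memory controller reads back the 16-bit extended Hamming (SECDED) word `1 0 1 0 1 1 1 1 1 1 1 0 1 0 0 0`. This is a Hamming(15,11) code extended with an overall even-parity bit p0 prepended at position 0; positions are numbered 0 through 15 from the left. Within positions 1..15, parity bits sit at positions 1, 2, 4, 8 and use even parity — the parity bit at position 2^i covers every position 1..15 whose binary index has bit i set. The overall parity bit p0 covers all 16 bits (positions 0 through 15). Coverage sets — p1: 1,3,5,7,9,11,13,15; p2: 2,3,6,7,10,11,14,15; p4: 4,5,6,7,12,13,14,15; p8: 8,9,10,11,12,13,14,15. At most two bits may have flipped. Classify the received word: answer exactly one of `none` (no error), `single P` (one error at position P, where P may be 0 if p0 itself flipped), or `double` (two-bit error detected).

double

s1: b1⊕b3⊕b5⊕b7⊕b9⊕b11⊕b13⊕b15 = 0⊕0⊕1⊕1⊕1⊕0⊕0⊕0 = 1
s2: b2⊕b3⊕b6⊕b7⊕b10⊕b11⊕b14⊕b15 = 1⊕0⊕1⊕1⊕1⊕0⊕0⊕0 = 0
s4: b4⊕b5⊕b6⊕b7⊕b12⊕b13⊕b14⊕b15 = 1⊕1⊕1⊕1⊕1⊕0⊕0⊕0 = 1
s8: b8⊕b9⊕b10⊕b11⊕b12⊕b13⊕b14⊕b15 = 1⊕1⊕1⊕0⊕1⊕0⊕0⊕0 = 0
Syndrome (s8...s1) = 0101 → position 5.
Overall parity (XOR of all 16 bits, including p0): 1⊕0⊕1⊕0⊕1⊕1⊕1⊕1⊕1⊕1⊕1⊕0⊕1⊕0⊕0⊕0 = 0
Overall=0, syndrome position=5 → double-bit error detected (uncorrectable).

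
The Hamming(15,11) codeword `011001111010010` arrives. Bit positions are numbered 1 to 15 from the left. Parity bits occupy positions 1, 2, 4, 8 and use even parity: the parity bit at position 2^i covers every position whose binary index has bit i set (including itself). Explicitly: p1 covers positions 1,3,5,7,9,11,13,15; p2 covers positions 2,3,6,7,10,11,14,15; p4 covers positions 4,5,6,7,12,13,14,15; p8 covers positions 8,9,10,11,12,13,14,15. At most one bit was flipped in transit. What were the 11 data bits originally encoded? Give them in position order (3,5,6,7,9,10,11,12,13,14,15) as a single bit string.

10111010010

s1: b1⊕b3⊕b5⊕b7⊕b9⊕b11⊕b13⊕b15 = 0⊕1⊕0⊕1⊕1⊕1⊕0⊕0 = 0
s2: b2⊕b3⊕b6⊕b7⊕b10⊕b11⊕b14⊕b15 = 1⊕1⊕1⊕1⊕0⊕1⊕1⊕0 = 0
s4: b4⊕b5⊕b6⊕b7⊕b12⊕b13⊕b14⊕b15 = 0⊕0⊕1⊕1⊕0⊕0⊕1⊕0 = 1
s8: b8⊕b9⊕b10⊕b11⊕b12⊕b13⊕b14⊕b15 = 1⊕1⊕0⊕1⊕0⊕0⊕1⊕0 = 0
Syndrome (s8...s1) = 0100 → position 4.
Flip bit 4: corrected codeword = 011101111010010
Data bits at positions 3,5,6,7,9,10,11,12,13,14,15: 10111010010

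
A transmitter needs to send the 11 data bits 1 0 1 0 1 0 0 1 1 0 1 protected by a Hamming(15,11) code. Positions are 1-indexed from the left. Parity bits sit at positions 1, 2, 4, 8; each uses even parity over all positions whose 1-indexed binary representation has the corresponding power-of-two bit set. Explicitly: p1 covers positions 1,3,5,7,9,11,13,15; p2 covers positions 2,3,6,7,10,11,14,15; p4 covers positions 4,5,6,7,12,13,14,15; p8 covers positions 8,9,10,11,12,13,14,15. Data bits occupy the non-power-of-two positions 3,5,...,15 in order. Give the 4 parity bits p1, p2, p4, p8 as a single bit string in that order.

Place data bits at non-power-of-two positions: b3=1, b5=0, b6=1, b7=0, b9=1, b10=0, b11=0, b12=1, b13=1, b14=0, b15=1.
p1 = XOR of data positions {3,5,7,9,11,13,15} = 1⊕0⊕0⊕1⊕0⊕1⊕1 = 0
p2 = XOR of data positions {3,6,7,10,11,14,15} = 1⊕1⊕0⊕0⊕0⊕0⊕1 = 1
p4 = XOR of data positions {5,6,7,12,13,14,15} = 0⊕1⊕0⊕1⊕1⊕0⊕1 = 0
p8 = XOR of data positions {9,10,11,12,13,14,15} = 1⊕0⊕0⊕1⊕1⊕0⊕1 = 0
Parity bits p1,p2,p4,p8 = 0100

0100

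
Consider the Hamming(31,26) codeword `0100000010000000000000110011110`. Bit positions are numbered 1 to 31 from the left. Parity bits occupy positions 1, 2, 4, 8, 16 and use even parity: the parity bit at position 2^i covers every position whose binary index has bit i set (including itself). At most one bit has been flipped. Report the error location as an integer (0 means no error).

0

s1: b1⊕b3⊕b5⊕b7⊕b9⊕b11⊕b13⊕b15⊕b17⊕b19⊕b21⊕b23⊕b25⊕b27⊕b29⊕b31 = 0⊕0⊕0⊕0⊕1⊕0⊕0⊕0⊕0⊕0⊕0⊕1⊕0⊕1⊕1⊕0 = 0
s2: b2⊕b3⊕b6⊕b7⊕b10⊕b11⊕b14⊕b15⊕b18⊕b19⊕b22⊕b23⊕b26⊕b27⊕b30⊕b31 = 1⊕0⊕0⊕0⊕0⊕0⊕0⊕0⊕0⊕0⊕0⊕1⊕0⊕1⊕1⊕0 = 0
s4: b4⊕b5⊕b6⊕b7⊕b12⊕b13⊕b14⊕b15⊕b20⊕b21⊕b22⊕b23⊕b28⊕b29⊕b30⊕b31 = 0⊕0⊕0⊕0⊕0⊕0⊕0⊕0⊕0⊕0⊕0⊕1⊕1⊕1⊕1⊕0 = 0
s8: b8⊕b9⊕b10⊕b11⊕b12⊕b13⊕b14⊕b15⊕b24⊕b25⊕b26⊕b27⊕b28⊕b29⊕b30⊕b31 = 0⊕1⊕0⊕0⊕0⊕0⊕0⊕0⊕1⊕0⊕0⊕1⊕1⊕1⊕1⊕0 = 0
s16: b16⊕b17⊕b18⊕b19⊕b20⊕b21⊕b22⊕b23⊕b24⊕b25⊕b26⊕b27⊕b28⊕b29⊕b30⊕b31 = 0⊕0⊕0⊕0⊕0⊕0⊕0⊕1⊕1⊕0⊕0⊕1⊕1⊕1⊕1⊕0 = 0
Syndrome (s16...s1) = 00000 → position 0 (no error).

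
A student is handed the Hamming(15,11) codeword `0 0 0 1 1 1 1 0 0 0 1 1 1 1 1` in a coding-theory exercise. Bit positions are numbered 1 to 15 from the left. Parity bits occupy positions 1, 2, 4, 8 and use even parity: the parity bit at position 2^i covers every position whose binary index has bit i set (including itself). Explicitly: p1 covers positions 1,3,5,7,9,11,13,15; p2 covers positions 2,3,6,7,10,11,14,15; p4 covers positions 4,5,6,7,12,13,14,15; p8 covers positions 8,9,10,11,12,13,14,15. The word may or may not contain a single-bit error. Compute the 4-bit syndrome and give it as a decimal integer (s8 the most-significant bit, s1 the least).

s1: b1⊕b3⊕b5⊕b7⊕b9⊕b11⊕b13⊕b15 = 0⊕0⊕1⊕1⊕0⊕1⊕1⊕1 = 1
s2: b2⊕b3⊕b6⊕b7⊕b10⊕b11⊕b14⊕b15 = 0⊕0⊕1⊕1⊕0⊕1⊕1⊕1 = 1
s4: b4⊕b5⊕b6⊕b7⊕b12⊕b13⊕b14⊕b15 = 1⊕1⊕1⊕1⊕1⊕1⊕1⊕1 = 0
s8: b8⊕b9⊕b10⊕b11⊕b12⊕b13⊕b14⊕b15 = 0⊕0⊕0⊕1⊕1⊕1⊕1⊕1 = 1
Syndrome (s8...s1) = 1011 → position 11.

11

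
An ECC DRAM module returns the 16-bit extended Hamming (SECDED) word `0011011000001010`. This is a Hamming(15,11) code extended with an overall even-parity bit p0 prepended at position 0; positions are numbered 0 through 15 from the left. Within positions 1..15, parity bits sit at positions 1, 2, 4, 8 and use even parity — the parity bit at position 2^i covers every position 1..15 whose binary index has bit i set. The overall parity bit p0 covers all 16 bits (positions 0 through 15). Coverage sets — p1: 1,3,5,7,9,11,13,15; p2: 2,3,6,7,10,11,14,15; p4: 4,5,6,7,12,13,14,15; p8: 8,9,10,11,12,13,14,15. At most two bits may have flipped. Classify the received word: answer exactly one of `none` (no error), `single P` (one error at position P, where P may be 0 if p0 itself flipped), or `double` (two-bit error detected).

s1: b1⊕b3⊕b5⊕b7⊕b9⊕b11⊕b13⊕b15 = 0⊕1⊕1⊕0⊕0⊕0⊕0⊕0 = 0
s2: b2⊕b3⊕b6⊕b7⊕b10⊕b11⊕b14⊕b15 = 1⊕1⊕1⊕0⊕0⊕0⊕1⊕0 = 0
s4: b4⊕b5⊕b6⊕b7⊕b12⊕b13⊕b14⊕b15 = 0⊕1⊕1⊕0⊕1⊕0⊕1⊕0 = 0
s8: b8⊕b9⊕b10⊕b11⊕b12⊕b13⊕b14⊕b15 = 0⊕0⊕0⊕0⊕1⊕0⊕1⊕0 = 0
Syndrome (s8...s1) = 0000 → position 0 (no error).
Overall parity (XOR of all 16 bits, including p0): 0⊕0⊕1⊕1⊕0⊕1⊕1⊕0⊕0⊕0⊕0⊕0⊕1⊕0⊕1⊕0 = 0
Overall=0, syndrome position=0 → no error.

none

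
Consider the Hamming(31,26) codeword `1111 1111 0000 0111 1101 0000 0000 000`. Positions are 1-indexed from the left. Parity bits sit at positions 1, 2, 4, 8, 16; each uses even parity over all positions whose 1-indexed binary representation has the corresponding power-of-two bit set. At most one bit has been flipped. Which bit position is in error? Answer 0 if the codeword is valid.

s1: b1⊕b3⊕b5⊕b7⊕b9⊕b11⊕b13⊕b15⊕b17⊕b19⊕b21⊕b23⊕b25⊕b27⊕b29⊕b31 = 1⊕1⊕1⊕1⊕0⊕0⊕0⊕1⊕1⊕0⊕0⊕0⊕0⊕0⊕0⊕0 = 0
s2: b2⊕b3⊕b6⊕b7⊕b10⊕b11⊕b14⊕b15⊕b18⊕b19⊕b22⊕b23⊕b26⊕b27⊕b30⊕b31 = 1⊕1⊕1⊕1⊕0⊕0⊕1⊕1⊕1⊕0⊕0⊕0⊕0⊕0⊕0⊕0 = 1
s4: b4⊕b5⊕b6⊕b7⊕b12⊕b13⊕b14⊕b15⊕b20⊕b21⊕b22⊕b23⊕b28⊕b29⊕b30⊕b31 = 1⊕1⊕1⊕1⊕0⊕0⊕1⊕1⊕1⊕0⊕0⊕0⊕0⊕0⊕0⊕0 = 1
s8: b8⊕b9⊕b10⊕b11⊕b12⊕b13⊕b14⊕b15⊕b24⊕b25⊕b26⊕b27⊕b28⊕b29⊕b30⊕b31 = 1⊕0⊕0⊕0⊕0⊕0⊕1⊕1⊕0⊕0⊕0⊕0⊕0⊕0⊕0⊕0 = 1
s16: b16⊕b17⊕b18⊕b19⊕b20⊕b21⊕b22⊕b23⊕b24⊕b25⊕b26⊕b27⊕b28⊕b29⊕b30⊕b31 = 1⊕1⊕1⊕0⊕1⊕0⊕0⊕0⊕0⊕0⊕0⊕0⊕0⊕0⊕0⊕0 = 0
Syndrome (s16...s1) = 01110 → position 14.

14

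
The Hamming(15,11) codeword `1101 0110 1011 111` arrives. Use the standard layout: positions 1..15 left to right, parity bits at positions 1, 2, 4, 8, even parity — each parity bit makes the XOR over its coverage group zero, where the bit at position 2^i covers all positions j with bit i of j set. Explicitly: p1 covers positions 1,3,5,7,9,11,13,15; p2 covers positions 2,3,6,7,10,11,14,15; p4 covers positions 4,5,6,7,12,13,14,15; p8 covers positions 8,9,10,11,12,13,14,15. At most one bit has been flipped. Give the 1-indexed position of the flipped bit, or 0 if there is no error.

4

s1: b1⊕b3⊕b5⊕b7⊕b9⊕b11⊕b13⊕b15 = 1⊕0⊕0⊕1⊕1⊕1⊕1⊕1 = 0
s2: b2⊕b3⊕b6⊕b7⊕b10⊕b11⊕b14⊕b15 = 1⊕0⊕1⊕1⊕0⊕1⊕1⊕1 = 0
s4: b4⊕b5⊕b6⊕b7⊕b12⊕b13⊕b14⊕b15 = 1⊕0⊕1⊕1⊕1⊕1⊕1⊕1 = 1
s8: b8⊕b9⊕b10⊕b11⊕b12⊕b13⊕b14⊕b15 = 0⊕1⊕0⊕1⊕1⊕1⊕1⊕1 = 0
Syndrome (s8...s1) = 0100 → position 4.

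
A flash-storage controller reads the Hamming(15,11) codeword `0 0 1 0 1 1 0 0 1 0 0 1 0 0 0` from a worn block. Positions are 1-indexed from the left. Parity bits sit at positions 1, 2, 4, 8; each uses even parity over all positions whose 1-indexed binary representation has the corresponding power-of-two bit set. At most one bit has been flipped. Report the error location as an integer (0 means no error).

s1: b1⊕b3⊕b5⊕b7⊕b9⊕b11⊕b13⊕b15 = 0⊕1⊕1⊕0⊕1⊕0⊕0⊕0 = 1
s2: b2⊕b3⊕b6⊕b7⊕b10⊕b11⊕b14⊕b15 = 0⊕1⊕1⊕0⊕0⊕0⊕0⊕0 = 0
s4: b4⊕b5⊕b6⊕b7⊕b12⊕b13⊕b14⊕b15 = 0⊕1⊕1⊕0⊕1⊕0⊕0⊕0 = 1
s8: b8⊕b9⊕b10⊕b11⊕b12⊕b13⊕b14⊕b15 = 0⊕1⊕0⊕0⊕1⊕0⊕0⊕0 = 0
Syndrome (s8...s1) = 0101 → position 5.

5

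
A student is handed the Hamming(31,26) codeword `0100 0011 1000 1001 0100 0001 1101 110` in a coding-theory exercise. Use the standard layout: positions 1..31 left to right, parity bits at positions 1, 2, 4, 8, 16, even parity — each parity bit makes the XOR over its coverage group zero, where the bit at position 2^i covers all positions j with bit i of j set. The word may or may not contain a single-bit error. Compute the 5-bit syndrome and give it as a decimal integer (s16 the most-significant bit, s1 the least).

15

s1: b1⊕b3⊕b5⊕b7⊕b9⊕b11⊕b13⊕b15⊕b17⊕b19⊕b21⊕b23⊕b25⊕b27⊕b29⊕b31 = 0⊕0⊕0⊕1⊕1⊕0⊕1⊕0⊕0⊕0⊕0⊕0⊕1⊕0⊕1⊕0 = 1
s2: b2⊕b3⊕b6⊕b7⊕b10⊕b11⊕b14⊕b15⊕b18⊕b19⊕b22⊕b23⊕b26⊕b27⊕b30⊕b31 = 1⊕0⊕0⊕1⊕0⊕0⊕0⊕0⊕1⊕0⊕0⊕0⊕1⊕0⊕1⊕0 = 1
s4: b4⊕b5⊕b6⊕b7⊕b12⊕b13⊕b14⊕b15⊕b20⊕b21⊕b22⊕b23⊕b28⊕b29⊕b30⊕b31 = 0⊕0⊕0⊕1⊕0⊕1⊕0⊕0⊕0⊕0⊕0⊕0⊕1⊕1⊕1⊕0 = 1
s8: b8⊕b9⊕b10⊕b11⊕b12⊕b13⊕b14⊕b15⊕b24⊕b25⊕b26⊕b27⊕b28⊕b29⊕b30⊕b31 = 1⊕1⊕0⊕0⊕0⊕1⊕0⊕0⊕1⊕1⊕1⊕0⊕1⊕1⊕1⊕0 = 1
s16: b16⊕b17⊕b18⊕b19⊕b20⊕b21⊕b22⊕b23⊕b24⊕b25⊕b26⊕b27⊕b28⊕b29⊕b30⊕b31 = 1⊕0⊕1⊕0⊕0⊕0⊕0⊕0⊕1⊕1⊕1⊕0⊕1⊕1⊕1⊕0 = 0
Syndrome (s16...s1) = 01111 → position 15.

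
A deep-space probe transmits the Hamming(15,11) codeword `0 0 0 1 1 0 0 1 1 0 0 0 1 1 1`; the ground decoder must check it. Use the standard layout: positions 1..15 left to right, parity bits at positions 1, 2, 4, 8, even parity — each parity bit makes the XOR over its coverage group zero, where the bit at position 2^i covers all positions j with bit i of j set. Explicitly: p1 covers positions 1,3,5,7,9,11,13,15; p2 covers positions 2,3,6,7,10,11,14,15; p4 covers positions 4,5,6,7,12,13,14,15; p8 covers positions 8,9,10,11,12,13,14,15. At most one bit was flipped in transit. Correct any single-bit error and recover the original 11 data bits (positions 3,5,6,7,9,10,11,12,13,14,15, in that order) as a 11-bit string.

s1: b1⊕b3⊕b5⊕b7⊕b9⊕b11⊕b13⊕b15 = 0⊕0⊕1⊕0⊕1⊕0⊕1⊕1 = 0
s2: b2⊕b3⊕b6⊕b7⊕b10⊕b11⊕b14⊕b15 = 0⊕0⊕0⊕0⊕0⊕0⊕1⊕1 = 0
s4: b4⊕b5⊕b6⊕b7⊕b12⊕b13⊕b14⊕b15 = 1⊕1⊕0⊕0⊕0⊕1⊕1⊕1 = 1
s8: b8⊕b9⊕b10⊕b11⊕b12⊕b13⊕b14⊕b15 = 1⊕1⊕0⊕0⊕0⊕1⊕1⊕1 = 1
Syndrome (s8...s1) = 1100 → position 12.
Flip bit 12: corrected codeword = 000110011001111
Data bits at positions 3,5,6,7,9,10,11,12,13,14,15: 01001001111

01001001111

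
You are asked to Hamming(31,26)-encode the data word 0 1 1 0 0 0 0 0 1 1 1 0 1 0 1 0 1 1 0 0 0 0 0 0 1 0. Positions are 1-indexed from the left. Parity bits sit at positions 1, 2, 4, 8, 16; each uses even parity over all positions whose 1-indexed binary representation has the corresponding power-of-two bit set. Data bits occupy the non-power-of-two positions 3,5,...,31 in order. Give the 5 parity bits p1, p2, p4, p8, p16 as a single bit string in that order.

01101

Place data bits at non-power-of-two positions: b3=0, b5=1, b6=1, b7=0, b9=0, b10=0, b11=0, b12=0, b13=1, b14=1, b15=1, b17=0, b18=1, b19=0, b20=1, b21=0, b22=1, b23=1, b24=0, b25=0, b26=0, b27=0, b28=0, b29=0, b30=1, b31=0.
p1 = XOR of data positions {3,5,7,9,11,13,15,17,19,21,23,25,27,29,31} = 0⊕1⊕0⊕0⊕0⊕1⊕1⊕0⊕0⊕0⊕1⊕0⊕0⊕0⊕0 = 0
p2 = XOR of data positions {3,6,7,10,11,14,15,18,19,22,23,26,27,30,31} = 0⊕1⊕0⊕0⊕0⊕1⊕1⊕1⊕0⊕1⊕1⊕0⊕0⊕1⊕0 = 1
p4 = XOR of data positions {5,6,7,12,13,14,15,20,21,22,23,28,29,30,31} = 1⊕1⊕0⊕0⊕1⊕1⊕1⊕1⊕0⊕1⊕1⊕0⊕0⊕1⊕0 = 1
p8 = XOR of data positions {9,10,11,12,13,14,15,24,25,26,27,28,29,30,31} = 0⊕0⊕0⊕0⊕1⊕1⊕1⊕0⊕0⊕0⊕0⊕0⊕0⊕1⊕0 = 0
p16 = XOR of data positions {17,18,19,20,21,22,23,24,25,26,27,28,29,30,31} = 0⊕1⊕0⊕1⊕0⊕1⊕1⊕0⊕0⊕0⊕0⊕0⊕0⊕1⊕0 = 1
Parity bits p1,p2,p4,p8,p16 = 01101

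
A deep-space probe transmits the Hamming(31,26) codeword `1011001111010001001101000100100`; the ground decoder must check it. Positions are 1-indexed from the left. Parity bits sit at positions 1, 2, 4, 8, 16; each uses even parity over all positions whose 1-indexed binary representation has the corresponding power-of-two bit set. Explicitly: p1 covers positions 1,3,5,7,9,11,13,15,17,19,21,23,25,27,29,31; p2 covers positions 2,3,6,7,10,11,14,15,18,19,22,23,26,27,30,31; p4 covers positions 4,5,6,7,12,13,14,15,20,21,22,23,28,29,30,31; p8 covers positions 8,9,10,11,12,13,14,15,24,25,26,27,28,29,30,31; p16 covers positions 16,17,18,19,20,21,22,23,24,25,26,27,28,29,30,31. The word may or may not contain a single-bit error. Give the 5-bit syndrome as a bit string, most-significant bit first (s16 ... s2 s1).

s1: b1⊕b3⊕b5⊕b7⊕b9⊕b11⊕b13⊕b15⊕b17⊕b19⊕b21⊕b23⊕b25⊕b27⊕b29⊕b31 = 1⊕1⊕0⊕1⊕1⊕0⊕0⊕0⊕0⊕1⊕0⊕0⊕0⊕0⊕1⊕0 = 0
s2: b2⊕b3⊕b6⊕b7⊕b10⊕b11⊕b14⊕b15⊕b18⊕b19⊕b22⊕b23⊕b26⊕b27⊕b30⊕b31 = 0⊕1⊕0⊕1⊕1⊕0⊕0⊕0⊕0⊕1⊕1⊕0⊕1⊕0⊕0⊕0 = 0
s4: b4⊕b5⊕b6⊕b7⊕b12⊕b13⊕b14⊕b15⊕b20⊕b21⊕b22⊕b23⊕b28⊕b29⊕b30⊕b31 = 1⊕0⊕0⊕1⊕1⊕0⊕0⊕0⊕1⊕0⊕1⊕0⊕0⊕1⊕0⊕0 = 0
s8: b8⊕b9⊕b10⊕b11⊕b12⊕b13⊕b14⊕b15⊕b24⊕b25⊕b26⊕b27⊕b28⊕b29⊕b30⊕b31 = 1⊕1⊕1⊕0⊕1⊕0⊕0⊕0⊕0⊕0⊕1⊕0⊕0⊕1⊕0⊕0 = 0
s16: b16⊕b17⊕b18⊕b19⊕b20⊕b21⊕b22⊕b23⊕b24⊕b25⊕b26⊕b27⊕b28⊕b29⊕b30⊕b31 = 1⊕0⊕0⊕1⊕1⊕0⊕1⊕0⊕0⊕0⊕1⊕0⊕0⊕1⊕0⊕0 = 0
Syndrome (s16...s1) = 00000 → position 0 (no error).

00000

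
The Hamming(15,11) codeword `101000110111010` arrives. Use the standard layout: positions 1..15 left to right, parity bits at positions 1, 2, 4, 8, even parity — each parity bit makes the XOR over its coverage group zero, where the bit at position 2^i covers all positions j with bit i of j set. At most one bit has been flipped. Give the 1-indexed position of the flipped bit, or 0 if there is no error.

14

s1: b1⊕b3⊕b5⊕b7⊕b9⊕b11⊕b13⊕b15 = 1⊕1⊕0⊕1⊕0⊕1⊕0⊕0 = 0
s2: b2⊕b3⊕b6⊕b7⊕b10⊕b11⊕b14⊕b15 = 0⊕1⊕0⊕1⊕1⊕1⊕1⊕0 = 1
s4: b4⊕b5⊕b6⊕b7⊕b12⊕b13⊕b14⊕b15 = 0⊕0⊕0⊕1⊕1⊕0⊕1⊕0 = 1
s8: b8⊕b9⊕b10⊕b11⊕b12⊕b13⊕b14⊕b15 = 1⊕0⊕1⊕1⊕1⊕0⊕1⊕0 = 1
Syndrome (s8...s1) = 1110 → position 14.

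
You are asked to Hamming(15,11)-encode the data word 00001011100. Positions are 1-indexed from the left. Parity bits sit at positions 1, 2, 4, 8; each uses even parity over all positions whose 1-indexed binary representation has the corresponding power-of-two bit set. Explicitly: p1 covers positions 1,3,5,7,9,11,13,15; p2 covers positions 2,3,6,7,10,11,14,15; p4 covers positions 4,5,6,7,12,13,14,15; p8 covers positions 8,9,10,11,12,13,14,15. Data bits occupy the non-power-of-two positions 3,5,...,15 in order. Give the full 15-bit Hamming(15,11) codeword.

Place data bits at non-power-of-two positions: b3=0, b5=0, b6=0, b7=0, b9=1, b10=0, b11=1, b12=1, b13=1, b14=0, b15=0.
p1 = XOR of data positions {3,5,7,9,11,13,15} = 0⊕0⊕0⊕1⊕1⊕1⊕0 = 1
p2 = XOR of data positions {3,6,7,10,11,14,15} = 0⊕0⊕0⊕0⊕1⊕0⊕0 = 1
p4 = XOR of data positions {5,6,7,12,13,14,15} = 0⊕0⊕0⊕1⊕1⊕0⊕0 = 0
p8 = XOR of data positions {9,10,11,12,13,14,15} = 1⊕0⊕1⊕1⊕1⊕0⊕0 = 0
Codeword b1..b15 = 110000001011100

110000001011100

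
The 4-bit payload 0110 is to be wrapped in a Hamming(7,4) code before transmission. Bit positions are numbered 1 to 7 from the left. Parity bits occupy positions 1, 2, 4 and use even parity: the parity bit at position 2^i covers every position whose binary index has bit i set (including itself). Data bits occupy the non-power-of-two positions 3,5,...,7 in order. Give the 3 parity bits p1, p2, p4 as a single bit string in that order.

110

Place data bits at non-power-of-two positions: b3=0, b5=1, b6=1, b7=0.
p1 = XOR of data positions {3,5,7} = 0⊕1⊕0 = 1
p2 = XOR of data positions {3,6,7} = 0⊕1⊕0 = 1
p4 = XOR of data positions {5,6,7} = 1⊕1⊕0 = 0
Parity bits p1,p2,p4 = 110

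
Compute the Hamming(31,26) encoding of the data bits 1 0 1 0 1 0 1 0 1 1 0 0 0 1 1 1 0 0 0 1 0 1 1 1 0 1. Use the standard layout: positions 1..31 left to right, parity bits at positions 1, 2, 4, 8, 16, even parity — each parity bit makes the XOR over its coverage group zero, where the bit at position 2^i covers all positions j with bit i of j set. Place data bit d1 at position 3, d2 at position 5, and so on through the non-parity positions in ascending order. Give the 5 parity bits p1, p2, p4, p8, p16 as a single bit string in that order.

01010

Place data bits at non-power-of-two positions: b3=1, b5=0, b6=1, b7=0, b9=1, b10=0, b11=1, b12=0, b13=1, b14=1, b15=0, b17=0, b18=0, b19=1, b20=1, b21=1, b22=0, b23=0, b24=0, b25=1, b26=0, b27=1, b28=1, b29=1, b30=0, b31=1.
p1 = XOR of data positions {3,5,7,9,11,13,15,17,19,21,23,25,27,29,31} = 1⊕0⊕0⊕1⊕1⊕1⊕0⊕0⊕1⊕1⊕0⊕1⊕1⊕1⊕1 = 0
p2 = XOR of data positions {3,6,7,10,11,14,15,18,19,22,23,26,27,30,31} = 1⊕1⊕0⊕0⊕1⊕1⊕0⊕0⊕1⊕0⊕0⊕0⊕1⊕0⊕1 = 1
p4 = XOR of data positions {5,6,7,12,13,14,15,20,21,22,23,28,29,30,31} = 0⊕1⊕0⊕0⊕1⊕1⊕0⊕1⊕1⊕0⊕0⊕1⊕1⊕0⊕1 = 0
p8 = XOR of data positions {9,10,11,12,13,14,15,24,25,26,27,28,29,30,31} = 1⊕0⊕1⊕0⊕1⊕1⊕0⊕0⊕1⊕0⊕1⊕1⊕1⊕0⊕1 = 1
p16 = XOR of data positions {17,18,19,20,21,22,23,24,25,26,27,28,29,30,31} = 0⊕0⊕1⊕1⊕1⊕0⊕0⊕0⊕1⊕0⊕1⊕1⊕1⊕0⊕1 = 0
Parity bits p1,p2,p4,p8,p16 = 01010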